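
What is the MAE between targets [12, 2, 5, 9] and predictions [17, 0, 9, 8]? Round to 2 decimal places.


Absolute errors: [5, 2, 4, 1]
Sum of absolute errors = 12
MAE = 12 / 4 = 3.00

3.00


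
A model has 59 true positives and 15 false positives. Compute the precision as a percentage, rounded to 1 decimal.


Precision = TP / (TP + FP) * 100
= 59 / (59 + 15)
= 59 / 74
= 0.7973
= 79.7%

79.7


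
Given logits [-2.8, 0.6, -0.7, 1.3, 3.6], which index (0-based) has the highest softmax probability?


Softmax is a monotonic transformation, so it preserves the argmax.
We need to find the index of the maximum logit.
Index 0: -2.8
Index 1: 0.6
Index 2: -0.7
Index 3: 1.3
Index 4: 3.6
Maximum logit = 3.6 at index 4

4


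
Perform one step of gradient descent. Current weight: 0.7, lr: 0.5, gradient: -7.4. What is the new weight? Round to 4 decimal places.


w_new = w_old - lr * gradient
= 0.7 - 0.5 * -7.4
= 0.7 - (-3.7)
= 4.4000

4.4000


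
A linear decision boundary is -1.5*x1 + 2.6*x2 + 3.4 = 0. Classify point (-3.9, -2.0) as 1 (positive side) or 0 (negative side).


Compute -1.5 * -3.9 + 2.6 * -2.0 + 3.4
= 5.85 + -5.2 + 3.4
= 4.05
Since 4.05 >= 0, the point is on the positive side.

1


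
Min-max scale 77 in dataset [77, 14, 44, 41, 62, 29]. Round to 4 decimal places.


Min = 14, Max = 77
Range = 77 - 14 = 63
Scaled = (x - min) / (max - min)
= (77 - 14) / 63
= 63 / 63
= 1.0000

1.0000


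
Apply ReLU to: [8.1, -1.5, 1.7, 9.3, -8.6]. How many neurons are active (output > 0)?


ReLU(x) = max(0, x) for each element:
ReLU(8.1) = 8.1
ReLU(-1.5) = 0
ReLU(1.7) = 1.7
ReLU(9.3) = 9.3
ReLU(-8.6) = 0
Active neurons (>0): 3

3


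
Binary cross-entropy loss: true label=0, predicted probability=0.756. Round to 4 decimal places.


For y=0: Loss = -log(1-p)
= -log(1 - 0.756)
= -log(0.244)
= -(-1.4106)
= 1.4106

1.4106


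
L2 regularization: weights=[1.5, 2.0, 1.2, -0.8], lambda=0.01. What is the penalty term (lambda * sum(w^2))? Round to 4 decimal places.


Squaring each weight:
1.5^2 = 2.25
2.0^2 = 4.0
1.2^2 = 1.44
(-0.8)^2 = 0.64
Sum of squares = 8.33
Penalty = 0.01 * 8.33 = 0.0833

0.0833


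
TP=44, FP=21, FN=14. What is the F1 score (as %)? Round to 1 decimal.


Precision = TP / (TP + FP) = 44 / 65 = 0.6769
Recall = TP / (TP + FN) = 44 / 58 = 0.7586
F1 = 2 * P * R / (P + R)
= 2 * 0.6769 * 0.7586 / (0.6769 + 0.7586)
= 1.0271 / 1.4355
= 0.7154
As percentage: 71.5%

71.5


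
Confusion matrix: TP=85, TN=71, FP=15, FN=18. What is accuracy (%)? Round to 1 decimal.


Accuracy = (TP + TN) / (TP + TN + FP + FN) * 100
= (85 + 71) / (85 + 71 + 15 + 18)
= 156 / 189
= 0.8254
= 82.5%

82.5


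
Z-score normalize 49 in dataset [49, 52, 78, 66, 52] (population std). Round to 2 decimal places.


Mean = (49 + 52 + 78 + 66 + 52) / 5 = 59.4
Variance = sum((x_i - mean)^2) / n = 121.44
Std = sqrt(121.44) = 11.02
Z = (x - mean) / std
= (49 - 59.4) / 11.02
= -10.4 / 11.02
= -0.94

-0.94


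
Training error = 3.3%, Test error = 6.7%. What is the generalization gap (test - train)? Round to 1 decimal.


Generalization gap = test_error - train_error
= 6.7 - 3.3
= 3.4%
A moderate gap.

3.4


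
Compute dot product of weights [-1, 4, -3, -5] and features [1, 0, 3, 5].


Element-wise products:
-1 * 1 = -1
4 * 0 = 0
-3 * 3 = -9
-5 * 5 = -25
Sum = -1 + 0 + -9 + -25
= -35

-35


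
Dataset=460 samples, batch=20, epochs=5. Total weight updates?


Iterations per epoch = 460 / 20 = 23
Total updates = iterations_per_epoch * epochs
= 23 * 5
= 115

115


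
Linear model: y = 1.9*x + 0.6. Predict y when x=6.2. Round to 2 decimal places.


y = 1.9 * 6.2 + (0.6)
= 11.78 + (0.6)
= 12.38

12.38


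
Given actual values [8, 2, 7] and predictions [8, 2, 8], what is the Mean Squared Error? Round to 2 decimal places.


Differences: [0, 0, -1]
Squared errors: [0, 0, 1]
Sum of squared errors = 1
MSE = 1 / 3 = 0.33

0.33


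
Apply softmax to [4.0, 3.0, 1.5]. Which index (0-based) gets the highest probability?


Softmax is a monotonic transformation, so it preserves the argmax.
We need to find the index of the maximum logit.
Index 0: 4.0
Index 1: 3.0
Index 2: 1.5
Maximum logit = 4.0 at index 0

0


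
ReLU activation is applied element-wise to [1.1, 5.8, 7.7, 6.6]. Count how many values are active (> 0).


ReLU(x) = max(0, x) for each element:
ReLU(1.1) = 1.1
ReLU(5.8) = 5.8
ReLU(7.7) = 7.7
ReLU(6.6) = 6.6
Active neurons (>0): 4

4


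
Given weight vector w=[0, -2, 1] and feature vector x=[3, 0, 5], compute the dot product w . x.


Element-wise products:
0 * 3 = 0
-2 * 0 = 0
1 * 5 = 5
Sum = 0 + 0 + 5
= 5

5


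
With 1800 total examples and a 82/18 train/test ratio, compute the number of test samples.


Train samples = 1800 * 82% = 1476
Test samples = 1800 - 1476
= 324

324


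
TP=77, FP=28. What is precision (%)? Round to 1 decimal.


Precision = TP / (TP + FP) * 100
= 77 / (77 + 28)
= 77 / 105
= 0.7333
= 73.3%

73.3


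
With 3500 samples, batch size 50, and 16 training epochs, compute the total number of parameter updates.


Iterations per epoch = 3500 / 50 = 70
Total updates = iterations_per_epoch * epochs
= 70 * 16
= 1120

1120


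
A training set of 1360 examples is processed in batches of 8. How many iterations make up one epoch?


Iterations per epoch = dataset_size / batch_size
= 1360 / 8
= 170

170


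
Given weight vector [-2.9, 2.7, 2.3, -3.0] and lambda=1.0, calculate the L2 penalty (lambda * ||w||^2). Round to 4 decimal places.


Squaring each weight:
(-2.9)^2 = 8.41
2.7^2 = 7.29
2.3^2 = 5.29
(-3.0)^2 = 9.0
Sum of squares = 29.99
Penalty = 1.0 * 29.99 = 29.9900

29.9900


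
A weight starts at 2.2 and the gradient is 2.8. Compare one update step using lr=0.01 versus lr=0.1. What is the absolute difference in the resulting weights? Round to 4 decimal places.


With lr=0.01: w_new = 2.2 - 0.01 * 2.8 = 2.172
With lr=0.1: w_new = 2.2 - 0.1 * 2.8 = 1.92
Absolute difference = |2.172 - 1.92|
= 0.2520

0.2520


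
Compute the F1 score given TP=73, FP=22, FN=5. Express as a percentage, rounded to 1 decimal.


Precision = TP / (TP + FP) = 73 / 95 = 0.7684
Recall = TP / (TP + FN) = 73 / 78 = 0.9359
F1 = 2 * P * R / (P + R)
= 2 * 0.7684 * 0.9359 / (0.7684 + 0.9359)
= 1.4383 / 1.7043
= 0.8439
As percentage: 84.4%

84.4


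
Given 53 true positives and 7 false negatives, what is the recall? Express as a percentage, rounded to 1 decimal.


Recall = TP / (TP + FN) * 100
= 53 / (53 + 7)
= 53 / 60
= 0.8833
= 88.3%

88.3


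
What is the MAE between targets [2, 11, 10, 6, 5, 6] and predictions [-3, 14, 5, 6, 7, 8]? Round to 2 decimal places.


Absolute errors: [5, 3, 5, 0, 2, 2]
Sum of absolute errors = 17
MAE = 17 / 6 = 2.83

2.83


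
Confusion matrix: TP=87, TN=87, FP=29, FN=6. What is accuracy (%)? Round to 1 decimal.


Accuracy = (TP + TN) / (TP + TN + FP + FN) * 100
= (87 + 87) / (87 + 87 + 29 + 6)
= 174 / 209
= 0.8325
= 83.3%

83.3


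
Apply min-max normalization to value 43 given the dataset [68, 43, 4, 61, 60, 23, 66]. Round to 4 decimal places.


Min = 4, Max = 68
Range = 68 - 4 = 64
Scaled = (x - min) / (max - min)
= (43 - 4) / 64
= 39 / 64
= 0.6094

0.6094


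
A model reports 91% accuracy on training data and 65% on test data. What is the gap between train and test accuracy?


Gap = train_accuracy - test_accuracy
= 91 - 65
= 26%
This large gap strongly indicates overfitting.

26


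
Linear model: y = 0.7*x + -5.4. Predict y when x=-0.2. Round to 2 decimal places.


y = 0.7 * -0.2 + (-5.4)
= -0.14 + (-5.4)
= -5.54

-5.54


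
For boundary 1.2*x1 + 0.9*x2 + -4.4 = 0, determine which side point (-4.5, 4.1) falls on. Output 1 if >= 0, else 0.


Compute 1.2 * -4.5 + 0.9 * 4.1 + -4.4
= -5.4 + 3.69 + -4.4
= -6.11
Since -6.11 < 0, the point is on the negative side.

0


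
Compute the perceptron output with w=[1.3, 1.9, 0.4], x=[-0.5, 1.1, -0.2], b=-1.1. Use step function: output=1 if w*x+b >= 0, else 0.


z = w . x + b
= 1.3*-0.5 + 1.9*1.1 + 0.4*-0.2 + -1.1
= -0.65 + 2.09 + -0.08 + -1.1
= 1.36 + -1.1
= 0.26
Since z = 0.26 >= 0, output = 1

1


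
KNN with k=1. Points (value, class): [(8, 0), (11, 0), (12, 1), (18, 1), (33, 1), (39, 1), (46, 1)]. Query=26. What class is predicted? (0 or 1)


Distances from query 26:
Point 33 (class 1): distance = 7
K=1 nearest neighbors: classes = [1]
Votes for class 1: 1 / 1
Majority vote => class 1

1


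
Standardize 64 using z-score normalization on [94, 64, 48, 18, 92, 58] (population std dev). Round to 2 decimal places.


Mean = (94 + 64 + 48 + 18 + 92 + 58) / 6 = 62.3333
Variance = sum((x_i - mean)^2) / n = 679.2222
Std = sqrt(679.2222) = 26.0619
Z = (x - mean) / std
= (64 - 62.3333) / 26.0619
= 1.6667 / 26.0619
= 0.06

0.06


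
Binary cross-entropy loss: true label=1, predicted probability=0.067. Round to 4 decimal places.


For y=1: Loss = -log(p)
= -log(0.067)
= -(-2.7031)
= 2.7031

2.7031


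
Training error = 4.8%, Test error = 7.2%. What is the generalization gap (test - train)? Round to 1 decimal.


Generalization gap = test_error - train_error
= 7.2 - 4.8
= 2.4%
A moderate gap.

2.4


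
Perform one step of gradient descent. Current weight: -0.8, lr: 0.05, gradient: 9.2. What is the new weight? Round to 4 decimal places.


w_new = w_old - lr * gradient
= -0.8 - 0.05 * 9.2
= -0.8 - (0.46)
= -1.2600

-1.2600


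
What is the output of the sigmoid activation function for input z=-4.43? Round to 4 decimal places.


sigmoid(z) = 1 / (1 + exp(-z))
exp(-(-4.43)) = exp(4.43) = 83.9314
1 + 83.9314 = 84.9314
1 / 84.9314 = 0.0118

0.0118


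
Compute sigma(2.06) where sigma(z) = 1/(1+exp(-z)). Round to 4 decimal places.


sigmoid(z) = 1 / (1 + exp(-z))
exp(-(2.06)) = exp(-2.06) = 0.1275
1 + 0.1275 = 1.1275
1 / 1.1275 = 0.8870

0.8870


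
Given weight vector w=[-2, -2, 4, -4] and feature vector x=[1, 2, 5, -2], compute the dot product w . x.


Element-wise products:
-2 * 1 = -2
-2 * 2 = -4
4 * 5 = 20
-4 * -2 = 8
Sum = -2 + -4 + 20 + 8
= 22

22


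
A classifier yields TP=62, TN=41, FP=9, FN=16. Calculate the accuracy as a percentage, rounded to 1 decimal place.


Accuracy = (TP + TN) / (TP + TN + FP + FN) * 100
= (62 + 41) / (62 + 41 + 9 + 16)
= 103 / 128
= 0.8047
= 80.5%

80.5


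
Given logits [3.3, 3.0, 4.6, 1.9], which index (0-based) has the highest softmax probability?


Softmax is a monotonic transformation, so it preserves the argmax.
We need to find the index of the maximum logit.
Index 0: 3.3
Index 1: 3.0
Index 2: 4.6
Index 3: 1.9
Maximum logit = 4.6 at index 2

2


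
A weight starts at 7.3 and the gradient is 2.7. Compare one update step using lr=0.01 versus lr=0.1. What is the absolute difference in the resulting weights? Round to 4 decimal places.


With lr=0.01: w_new = 7.3 - 0.01 * 2.7 = 7.273
With lr=0.1: w_new = 7.3 - 0.1 * 2.7 = 7.03
Absolute difference = |7.273 - 7.03|
= 0.2430

0.2430


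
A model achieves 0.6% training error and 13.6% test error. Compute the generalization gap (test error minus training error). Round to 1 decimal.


Generalization gap = test_error - train_error
= 13.6 - 0.6
= 13.0%
A large gap suggests overfitting.

13.0


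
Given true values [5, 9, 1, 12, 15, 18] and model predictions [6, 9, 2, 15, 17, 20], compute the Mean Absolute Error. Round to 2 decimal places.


Absolute errors: [1, 0, 1, 3, 2, 2]
Sum of absolute errors = 9
MAE = 9 / 6 = 1.50

1.50


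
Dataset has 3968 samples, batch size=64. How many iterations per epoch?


Iterations per epoch = dataset_size / batch_size
= 3968 / 64
= 62

62


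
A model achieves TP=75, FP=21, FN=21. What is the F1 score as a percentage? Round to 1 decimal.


Precision = TP / (TP + FP) = 75 / 96 = 0.7812
Recall = TP / (TP + FN) = 75 / 96 = 0.7812
F1 = 2 * P * R / (P + R)
= 2 * 0.7812 * 0.7812 / (0.7812 + 0.7812)
= 1.2207 / 1.5625
= 0.7812
As percentage: 78.1%

78.1


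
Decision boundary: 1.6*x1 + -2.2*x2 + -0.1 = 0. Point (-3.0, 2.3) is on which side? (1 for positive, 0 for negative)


Compute 1.6 * -3.0 + -2.2 * 2.3 + -0.1
= -4.8 + -5.06 + -0.1
= -9.96
Since -9.96 < 0, the point is on the negative side.

0


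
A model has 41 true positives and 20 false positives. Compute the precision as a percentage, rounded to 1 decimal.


Precision = TP / (TP + FP) * 100
= 41 / (41 + 20)
= 41 / 61
= 0.6721
= 67.2%

67.2


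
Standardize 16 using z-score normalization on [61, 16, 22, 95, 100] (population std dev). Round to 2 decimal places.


Mean = (61 + 16 + 22 + 95 + 100) / 5 = 58.8
Variance = sum((x_i - mean)^2) / n = 1239.76
Std = sqrt(1239.76) = 35.2102
Z = (x - mean) / std
= (16 - 58.8) / 35.2102
= -42.8 / 35.2102
= -1.22

-1.22


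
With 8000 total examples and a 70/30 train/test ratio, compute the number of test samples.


Train samples = 8000 * 70% = 5600
Test samples = 8000 - 5600
= 2400

2400


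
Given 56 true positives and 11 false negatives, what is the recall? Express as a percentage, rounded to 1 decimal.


Recall = TP / (TP + FN) * 100
= 56 / (56 + 11)
= 56 / 67
= 0.8358
= 83.6%

83.6


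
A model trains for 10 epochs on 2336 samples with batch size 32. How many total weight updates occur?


Iterations per epoch = 2336 / 32 = 73
Total updates = iterations_per_epoch * epochs
= 73 * 10
= 730

730


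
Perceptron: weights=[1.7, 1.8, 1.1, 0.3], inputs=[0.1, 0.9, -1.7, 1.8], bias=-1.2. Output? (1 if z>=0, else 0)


z = w . x + b
= 1.7*0.1 + 1.8*0.9 + 1.1*-1.7 + 0.3*1.8 + -1.2
= 0.17 + 1.62 + -1.87 + 0.54 + -1.2
= 0.46 + -1.2
= -0.74
Since z = -0.74 < 0, output = 0

0


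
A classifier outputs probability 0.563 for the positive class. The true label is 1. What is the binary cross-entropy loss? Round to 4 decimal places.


For y=1: Loss = -log(p)
= -log(0.563)
= -(-0.5745)
= 0.5745

0.5745


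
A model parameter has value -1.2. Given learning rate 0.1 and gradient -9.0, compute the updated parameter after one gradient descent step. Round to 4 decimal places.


w_new = w_old - lr * gradient
= -1.2 - 0.1 * -9.0
= -1.2 - (-0.9)
= -0.3000

-0.3000


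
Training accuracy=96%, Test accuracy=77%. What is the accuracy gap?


Gap = train_accuracy - test_accuracy
= 96 - 77
= 19%
This gap suggests the model is overfitting.

19


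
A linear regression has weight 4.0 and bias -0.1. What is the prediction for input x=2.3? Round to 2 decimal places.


y = 4.0 * 2.3 + (-0.1)
= 9.2 + (-0.1)
= 9.10

9.10


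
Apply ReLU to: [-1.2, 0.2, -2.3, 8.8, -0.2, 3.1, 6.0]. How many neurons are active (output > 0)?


ReLU(x) = max(0, x) for each element:
ReLU(-1.2) = 0
ReLU(0.2) = 0.2
ReLU(-2.3) = 0
ReLU(8.8) = 8.8
ReLU(-0.2) = 0
ReLU(3.1) = 3.1
ReLU(6.0) = 6.0
Active neurons (>0): 4

4


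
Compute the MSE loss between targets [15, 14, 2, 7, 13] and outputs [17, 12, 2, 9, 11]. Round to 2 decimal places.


Differences: [-2, 2, 0, -2, 2]
Squared errors: [4, 4, 0, 4, 4]
Sum of squared errors = 16
MSE = 16 / 5 = 3.20

3.20


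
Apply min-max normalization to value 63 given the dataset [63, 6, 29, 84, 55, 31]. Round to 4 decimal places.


Min = 6, Max = 84
Range = 84 - 6 = 78
Scaled = (x - min) / (max - min)
= (63 - 6) / 78
= 57 / 78
= 0.7308

0.7308


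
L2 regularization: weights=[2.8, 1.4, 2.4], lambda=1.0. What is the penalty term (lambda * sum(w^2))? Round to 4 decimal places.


Squaring each weight:
2.8^2 = 7.84
1.4^2 = 1.96
2.4^2 = 5.76
Sum of squares = 15.56
Penalty = 1.0 * 15.56 = 15.5600

15.5600


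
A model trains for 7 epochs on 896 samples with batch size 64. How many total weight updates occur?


Iterations per epoch = 896 / 64 = 14
Total updates = iterations_per_epoch * epochs
= 14 * 7
= 98

98


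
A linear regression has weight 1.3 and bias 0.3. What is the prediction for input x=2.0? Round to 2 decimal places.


y = 1.3 * 2.0 + (0.3)
= 2.6 + (0.3)
= 2.90

2.90


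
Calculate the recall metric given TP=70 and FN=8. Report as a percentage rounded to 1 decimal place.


Recall = TP / (TP + FN) * 100
= 70 / (70 + 8)
= 70 / 78
= 0.8974
= 89.7%

89.7


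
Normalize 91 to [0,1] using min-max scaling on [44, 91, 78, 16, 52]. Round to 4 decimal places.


Min = 16, Max = 91
Range = 91 - 16 = 75
Scaled = (x - min) / (max - min)
= (91 - 16) / 75
= 75 / 75
= 1.0000

1.0000


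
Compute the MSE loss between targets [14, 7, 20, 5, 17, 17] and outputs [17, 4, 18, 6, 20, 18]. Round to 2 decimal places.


Differences: [-3, 3, 2, -1, -3, -1]
Squared errors: [9, 9, 4, 1, 9, 1]
Sum of squared errors = 33
MSE = 33 / 6 = 5.50

5.50


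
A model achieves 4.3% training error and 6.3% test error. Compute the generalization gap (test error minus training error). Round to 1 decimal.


Generalization gap = test_error - train_error
= 6.3 - 4.3
= 2.0%
A moderate gap.

2.0


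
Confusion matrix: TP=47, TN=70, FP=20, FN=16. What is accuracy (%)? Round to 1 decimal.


Accuracy = (TP + TN) / (TP + TN + FP + FN) * 100
= (47 + 70) / (47 + 70 + 20 + 16)
= 117 / 153
= 0.7647
= 76.5%

76.5


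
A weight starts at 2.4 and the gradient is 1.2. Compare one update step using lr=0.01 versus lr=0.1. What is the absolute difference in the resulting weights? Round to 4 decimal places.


With lr=0.01: w_new = 2.4 - 0.01 * 1.2 = 2.388
With lr=0.1: w_new = 2.4 - 0.1 * 1.2 = 2.28
Absolute difference = |2.388 - 2.28|
= 0.1080

0.1080


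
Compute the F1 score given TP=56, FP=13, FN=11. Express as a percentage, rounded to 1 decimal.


Precision = TP / (TP + FP) = 56 / 69 = 0.8116
Recall = TP / (TP + FN) = 56 / 67 = 0.8358
F1 = 2 * P * R / (P + R)
= 2 * 0.8116 * 0.8358 / (0.8116 + 0.8358)
= 1.3567 / 1.6474
= 0.8235
As percentage: 82.4%

82.4


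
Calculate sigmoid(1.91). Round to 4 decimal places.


sigmoid(z) = 1 / (1 + exp(-z))
exp(-(1.91)) = exp(-1.91) = 0.1481
1 + 0.1481 = 1.1481
1 / 1.1481 = 0.8710

0.8710


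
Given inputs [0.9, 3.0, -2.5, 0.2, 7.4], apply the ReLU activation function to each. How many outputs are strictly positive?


ReLU(x) = max(0, x) for each element:
ReLU(0.9) = 0.9
ReLU(3.0) = 3.0
ReLU(-2.5) = 0
ReLU(0.2) = 0.2
ReLU(7.4) = 7.4
Active neurons (>0): 4

4


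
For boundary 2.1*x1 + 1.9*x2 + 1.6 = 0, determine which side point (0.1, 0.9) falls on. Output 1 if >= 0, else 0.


Compute 2.1 * 0.1 + 1.9 * 0.9 + 1.6
= 0.21 + 1.71 + 1.6
= 3.52
Since 3.52 >= 0, the point is on the positive side.

1


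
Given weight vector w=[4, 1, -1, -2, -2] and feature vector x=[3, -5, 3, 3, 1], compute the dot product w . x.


Element-wise products:
4 * 3 = 12
1 * -5 = -5
-1 * 3 = -3
-2 * 3 = -6
-2 * 1 = -2
Sum = 12 + -5 + -3 + -6 + -2
= -4

-4


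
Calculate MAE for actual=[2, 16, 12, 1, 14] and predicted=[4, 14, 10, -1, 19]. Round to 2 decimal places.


Absolute errors: [2, 2, 2, 2, 5]
Sum of absolute errors = 13
MAE = 13 / 5 = 2.60

2.60


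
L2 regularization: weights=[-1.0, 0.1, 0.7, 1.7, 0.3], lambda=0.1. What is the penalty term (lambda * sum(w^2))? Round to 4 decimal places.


Squaring each weight:
(-1.0)^2 = 1.0
0.1^2 = 0.01
0.7^2 = 0.49
1.7^2 = 2.89
0.3^2 = 0.09
Sum of squares = 4.48
Penalty = 0.1 * 4.48 = 0.4480

0.4480


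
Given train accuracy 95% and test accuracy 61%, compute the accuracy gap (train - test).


Gap = train_accuracy - test_accuracy
= 95 - 61
= 34%
This large gap strongly indicates overfitting.

34


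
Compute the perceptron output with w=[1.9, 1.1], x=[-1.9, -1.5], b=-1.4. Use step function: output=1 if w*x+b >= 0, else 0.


z = w . x + b
= 1.9*-1.9 + 1.1*-1.5 + -1.4
= -3.61 + -1.65 + -1.4
= -5.26 + -1.4
= -6.66
Since z = -6.66 < 0, output = 0

0


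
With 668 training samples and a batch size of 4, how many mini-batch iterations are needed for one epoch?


Iterations per epoch = dataset_size / batch_size
= 668 / 4
= 167

167


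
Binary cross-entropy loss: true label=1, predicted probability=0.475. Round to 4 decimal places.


For y=1: Loss = -log(p)
= -log(0.475)
= -(-0.7444)
= 0.7444

0.7444


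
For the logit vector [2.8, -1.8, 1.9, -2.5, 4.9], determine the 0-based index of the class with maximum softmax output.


Softmax is a monotonic transformation, so it preserves the argmax.
We need to find the index of the maximum logit.
Index 0: 2.8
Index 1: -1.8
Index 2: 1.9
Index 3: -2.5
Index 4: 4.9
Maximum logit = 4.9 at index 4

4


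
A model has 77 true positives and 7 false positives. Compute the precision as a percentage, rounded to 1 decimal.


Precision = TP / (TP + FP) * 100
= 77 / (77 + 7)
= 77 / 84
= 0.9167
= 91.7%

91.7


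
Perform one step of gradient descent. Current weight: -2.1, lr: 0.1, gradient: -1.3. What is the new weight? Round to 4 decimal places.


w_new = w_old - lr * gradient
= -2.1 - 0.1 * -1.3
= -2.1 - (-0.13)
= -1.9700

-1.9700


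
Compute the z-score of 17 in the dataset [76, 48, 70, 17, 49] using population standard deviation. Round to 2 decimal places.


Mean = (76 + 48 + 70 + 17 + 49) / 5 = 52.0
Variance = sum((x_i - mean)^2) / n = 430.0
Std = sqrt(430.0) = 20.7364
Z = (x - mean) / std
= (17 - 52.0) / 20.7364
= -35.0 / 20.7364
= -1.69

-1.69


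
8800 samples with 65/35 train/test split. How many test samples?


Train samples = 8800 * 65% = 5720
Test samples = 8800 - 5720
= 3080

3080


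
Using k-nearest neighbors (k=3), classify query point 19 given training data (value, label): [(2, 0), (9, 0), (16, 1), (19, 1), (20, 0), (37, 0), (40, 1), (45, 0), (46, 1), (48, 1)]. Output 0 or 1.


Distances from query 19:
Point 19 (class 1): distance = 0
Point 20 (class 0): distance = 1
Point 16 (class 1): distance = 3
K=3 nearest neighbors: classes = [1, 0, 1]
Votes for class 1: 2 / 3
Majority vote => class 1

1


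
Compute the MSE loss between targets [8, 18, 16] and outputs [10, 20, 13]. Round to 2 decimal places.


Differences: [-2, -2, 3]
Squared errors: [4, 4, 9]
Sum of squared errors = 17
MSE = 17 / 3 = 5.67

5.67


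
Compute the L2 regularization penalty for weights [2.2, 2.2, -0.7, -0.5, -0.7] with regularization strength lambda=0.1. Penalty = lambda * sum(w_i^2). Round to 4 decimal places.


Squaring each weight:
2.2^2 = 4.84
2.2^2 = 4.84
(-0.7)^2 = 0.49
(-0.5)^2 = 0.25
(-0.7)^2 = 0.49
Sum of squares = 10.91
Penalty = 0.1 * 10.91 = 1.0910

1.0910


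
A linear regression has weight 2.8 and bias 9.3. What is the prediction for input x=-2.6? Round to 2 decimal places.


y = 2.8 * -2.6 + (9.3)
= -7.28 + (9.3)
= 2.02

2.02


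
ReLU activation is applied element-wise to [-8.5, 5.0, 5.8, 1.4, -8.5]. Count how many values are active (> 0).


ReLU(x) = max(0, x) for each element:
ReLU(-8.5) = 0
ReLU(5.0) = 5.0
ReLU(5.8) = 5.8
ReLU(1.4) = 1.4
ReLU(-8.5) = 0
Active neurons (>0): 3

3


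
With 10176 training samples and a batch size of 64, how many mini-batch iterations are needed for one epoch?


Iterations per epoch = dataset_size / batch_size
= 10176 / 64
= 159

159


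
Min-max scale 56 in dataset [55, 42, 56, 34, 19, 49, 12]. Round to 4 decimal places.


Min = 12, Max = 56
Range = 56 - 12 = 44
Scaled = (x - min) / (max - min)
= (56 - 12) / 44
= 44 / 44
= 1.0000

1.0000


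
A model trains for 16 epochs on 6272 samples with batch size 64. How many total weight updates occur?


Iterations per epoch = 6272 / 64 = 98
Total updates = iterations_per_epoch * epochs
= 98 * 16
= 1568

1568


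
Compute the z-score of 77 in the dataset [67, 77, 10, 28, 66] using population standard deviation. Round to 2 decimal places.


Mean = (67 + 77 + 10 + 28 + 66) / 5 = 49.6
Variance = sum((x_i - mean)^2) / n = 671.44
Std = sqrt(671.44) = 25.9122
Z = (x - mean) / std
= (77 - 49.6) / 25.9122
= 27.4 / 25.9122
= 1.06

1.06


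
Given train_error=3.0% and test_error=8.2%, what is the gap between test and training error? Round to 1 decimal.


Generalization gap = test_error - train_error
= 8.2 - 3.0
= 5.2%
A moderate gap.

5.2


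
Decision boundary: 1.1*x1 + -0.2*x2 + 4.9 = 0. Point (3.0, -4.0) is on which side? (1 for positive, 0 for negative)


Compute 1.1 * 3.0 + -0.2 * -4.0 + 4.9
= 3.3 + 0.8 + 4.9
= 9.0
Since 9.0 >= 0, the point is on the positive side.

1


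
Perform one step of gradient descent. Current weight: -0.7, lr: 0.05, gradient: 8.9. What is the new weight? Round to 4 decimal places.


w_new = w_old - lr * gradient
= -0.7 - 0.05 * 8.9
= -0.7 - (0.445)
= -1.1450

-1.1450


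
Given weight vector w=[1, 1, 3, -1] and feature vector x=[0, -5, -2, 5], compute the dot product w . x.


Element-wise products:
1 * 0 = 0
1 * -5 = -5
3 * -2 = -6
-1 * 5 = -5
Sum = 0 + -5 + -6 + -5
= -16

-16


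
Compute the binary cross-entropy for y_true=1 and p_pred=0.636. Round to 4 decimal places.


For y=1: Loss = -log(p)
= -log(0.636)
= -(-0.4526)
= 0.4526

0.4526


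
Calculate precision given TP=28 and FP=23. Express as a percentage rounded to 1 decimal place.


Precision = TP / (TP + FP) * 100
= 28 / (28 + 23)
= 28 / 51
= 0.549
= 54.9%

54.9


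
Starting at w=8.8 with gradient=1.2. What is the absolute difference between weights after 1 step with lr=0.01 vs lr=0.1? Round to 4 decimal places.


With lr=0.01: w_new = 8.8 - 0.01 * 1.2 = 8.788
With lr=0.1: w_new = 8.8 - 0.1 * 1.2 = 8.68
Absolute difference = |8.788 - 8.68|
= 0.1080

0.1080


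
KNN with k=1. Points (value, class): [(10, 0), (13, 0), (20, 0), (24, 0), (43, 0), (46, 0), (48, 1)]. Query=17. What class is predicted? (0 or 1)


Distances from query 17:
Point 20 (class 0): distance = 3
K=1 nearest neighbors: classes = [0]
Votes for class 1: 0 / 1
Majority vote => class 0

0


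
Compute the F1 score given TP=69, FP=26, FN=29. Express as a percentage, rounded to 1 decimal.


Precision = TP / (TP + FP) = 69 / 95 = 0.7263
Recall = TP / (TP + FN) = 69 / 98 = 0.7041
F1 = 2 * P * R / (P + R)
= 2 * 0.7263 * 0.7041 / (0.7263 + 0.7041)
= 1.0228 / 1.4304
= 0.715
As percentage: 71.5%

71.5


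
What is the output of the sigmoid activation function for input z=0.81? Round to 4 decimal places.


sigmoid(z) = 1 / (1 + exp(-z))
exp(-(0.81)) = exp(-0.81) = 0.4449
1 + 0.4449 = 1.4449
1 / 1.4449 = 0.6921

0.6921


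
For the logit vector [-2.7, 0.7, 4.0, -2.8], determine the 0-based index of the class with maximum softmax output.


Softmax is a monotonic transformation, so it preserves the argmax.
We need to find the index of the maximum logit.
Index 0: -2.7
Index 1: 0.7
Index 2: 4.0
Index 3: -2.8
Maximum logit = 4.0 at index 2

2


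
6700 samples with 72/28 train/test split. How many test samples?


Train samples = 6700 * 72% = 4824
Test samples = 6700 - 4824
= 1876

1876


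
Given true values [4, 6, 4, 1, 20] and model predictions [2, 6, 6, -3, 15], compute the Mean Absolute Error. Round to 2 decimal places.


Absolute errors: [2, 0, 2, 4, 5]
Sum of absolute errors = 13
MAE = 13 / 5 = 2.60

2.60


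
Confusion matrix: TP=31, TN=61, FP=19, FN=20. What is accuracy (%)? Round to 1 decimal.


Accuracy = (TP + TN) / (TP + TN + FP + FN) * 100
= (31 + 61) / (31 + 61 + 19 + 20)
= 92 / 131
= 0.7023
= 70.2%

70.2


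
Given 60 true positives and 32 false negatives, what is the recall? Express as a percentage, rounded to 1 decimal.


Recall = TP / (TP + FN) * 100
= 60 / (60 + 32)
= 60 / 92
= 0.6522
= 65.2%

65.2


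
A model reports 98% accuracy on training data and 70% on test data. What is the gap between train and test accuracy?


Gap = train_accuracy - test_accuracy
= 98 - 70
= 28%
This large gap strongly indicates overfitting.

28


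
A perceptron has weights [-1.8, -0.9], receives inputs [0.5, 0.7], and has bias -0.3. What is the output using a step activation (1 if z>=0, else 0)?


z = w . x + b
= -1.8*0.5 + -0.9*0.7 + -0.3
= -0.9 + -0.63 + -0.3
= -1.53 + -0.3
= -1.83
Since z = -1.83 < 0, output = 0

0


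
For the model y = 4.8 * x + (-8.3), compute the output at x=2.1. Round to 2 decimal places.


y = 4.8 * 2.1 + (-8.3)
= 10.08 + (-8.3)
= 1.78

1.78


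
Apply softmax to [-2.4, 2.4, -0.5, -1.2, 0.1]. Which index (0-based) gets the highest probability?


Softmax is a monotonic transformation, so it preserves the argmax.
We need to find the index of the maximum logit.
Index 0: -2.4
Index 1: 2.4
Index 2: -0.5
Index 3: -1.2
Index 4: 0.1
Maximum logit = 2.4 at index 1

1


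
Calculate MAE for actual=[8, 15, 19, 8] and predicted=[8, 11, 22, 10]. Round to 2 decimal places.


Absolute errors: [0, 4, 3, 2]
Sum of absolute errors = 9
MAE = 9 / 4 = 2.25

2.25


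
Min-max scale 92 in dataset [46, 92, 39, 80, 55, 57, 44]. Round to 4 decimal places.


Min = 39, Max = 92
Range = 92 - 39 = 53
Scaled = (x - min) / (max - min)
= (92 - 39) / 53
= 53 / 53
= 1.0000

1.0000


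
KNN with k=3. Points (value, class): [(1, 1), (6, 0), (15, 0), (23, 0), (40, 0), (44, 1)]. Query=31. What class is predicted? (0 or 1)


Distances from query 31:
Point 23 (class 0): distance = 8
Point 40 (class 0): distance = 9
Point 44 (class 1): distance = 13
K=3 nearest neighbors: classes = [0, 0, 1]
Votes for class 1: 1 / 3
Majority vote => class 0

0


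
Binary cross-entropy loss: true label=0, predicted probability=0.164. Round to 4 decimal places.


For y=0: Loss = -log(1-p)
= -log(1 - 0.164)
= -log(0.836)
= -(-0.1791)
= 0.1791

0.1791


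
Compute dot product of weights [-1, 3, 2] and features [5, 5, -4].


Element-wise products:
-1 * 5 = -5
3 * 5 = 15
2 * -4 = -8
Sum = -5 + 15 + -8
= 2

2


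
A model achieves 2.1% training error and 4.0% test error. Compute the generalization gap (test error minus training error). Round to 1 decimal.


Generalization gap = test_error - train_error
= 4.0 - 2.1
= 1.9%
A small gap suggests good generalization.

1.9


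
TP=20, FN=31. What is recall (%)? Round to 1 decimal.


Recall = TP / (TP + FN) * 100
= 20 / (20 + 31)
= 20 / 51
= 0.3922
= 39.2%

39.2


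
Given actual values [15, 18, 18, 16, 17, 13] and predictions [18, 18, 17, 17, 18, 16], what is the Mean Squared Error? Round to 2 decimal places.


Differences: [-3, 0, 1, -1, -1, -3]
Squared errors: [9, 0, 1, 1, 1, 9]
Sum of squared errors = 21
MSE = 21 / 6 = 3.50

3.50


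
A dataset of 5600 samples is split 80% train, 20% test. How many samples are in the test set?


Train samples = 5600 * 80% = 4480
Test samples = 5600 - 4480
= 1120

1120


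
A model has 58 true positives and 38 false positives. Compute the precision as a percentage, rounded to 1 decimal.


Precision = TP / (TP + FP) * 100
= 58 / (58 + 38)
= 58 / 96
= 0.6042
= 60.4%

60.4


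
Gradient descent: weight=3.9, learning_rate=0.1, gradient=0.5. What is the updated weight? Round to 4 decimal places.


w_new = w_old - lr * gradient
= 3.9 - 0.1 * 0.5
= 3.9 - (0.05)
= 3.8500

3.8500


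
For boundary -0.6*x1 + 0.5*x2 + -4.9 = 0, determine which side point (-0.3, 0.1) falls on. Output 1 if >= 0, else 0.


Compute -0.6 * -0.3 + 0.5 * 0.1 + -4.9
= 0.18 + 0.05 + -4.9
= -4.67
Since -4.67 < 0, the point is on the negative side.

0


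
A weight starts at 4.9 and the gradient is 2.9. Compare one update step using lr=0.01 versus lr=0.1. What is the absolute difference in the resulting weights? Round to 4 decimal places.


With lr=0.01: w_new = 4.9 - 0.01 * 2.9 = 4.871
With lr=0.1: w_new = 4.9 - 0.1 * 2.9 = 4.61
Absolute difference = |4.871 - 4.61|
= 0.2610

0.2610


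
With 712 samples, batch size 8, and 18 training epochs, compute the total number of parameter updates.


Iterations per epoch = 712 / 8 = 89
Total updates = iterations_per_epoch * epochs
= 89 * 18
= 1602

1602


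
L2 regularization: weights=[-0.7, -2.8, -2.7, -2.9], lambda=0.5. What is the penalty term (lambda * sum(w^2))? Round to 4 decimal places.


Squaring each weight:
(-0.7)^2 = 0.49
(-2.8)^2 = 7.84
(-2.7)^2 = 7.29
(-2.9)^2 = 8.41
Sum of squares = 24.03
Penalty = 0.5 * 24.03 = 12.0150

12.0150


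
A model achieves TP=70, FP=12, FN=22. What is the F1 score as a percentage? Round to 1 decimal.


Precision = TP / (TP + FP) = 70 / 82 = 0.8537
Recall = TP / (TP + FN) = 70 / 92 = 0.7609
F1 = 2 * P * R / (P + R)
= 2 * 0.8537 * 0.7609 / (0.8537 + 0.7609)
= 1.299 / 1.6145
= 0.8046
As percentage: 80.5%

80.5


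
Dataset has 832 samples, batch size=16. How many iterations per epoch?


Iterations per epoch = dataset_size / batch_size
= 832 / 16
= 52

52


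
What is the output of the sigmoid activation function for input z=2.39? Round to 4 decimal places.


sigmoid(z) = 1 / (1 + exp(-z))
exp(-(2.39)) = exp(-2.39) = 0.0916
1 + 0.0916 = 1.0916
1 / 1.0916 = 0.9161

0.9161


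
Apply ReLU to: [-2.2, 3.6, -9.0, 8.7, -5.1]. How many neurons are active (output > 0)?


ReLU(x) = max(0, x) for each element:
ReLU(-2.2) = 0
ReLU(3.6) = 3.6
ReLU(-9.0) = 0
ReLU(8.7) = 8.7
ReLU(-5.1) = 0
Active neurons (>0): 2

2


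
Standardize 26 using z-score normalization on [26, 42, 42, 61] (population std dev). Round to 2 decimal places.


Mean = (26 + 42 + 42 + 61) / 4 = 42.75
Variance = sum((x_i - mean)^2) / n = 153.6875
Std = sqrt(153.6875) = 12.3971
Z = (x - mean) / std
= (26 - 42.75) / 12.3971
= -16.75 / 12.3971
= -1.35

-1.35


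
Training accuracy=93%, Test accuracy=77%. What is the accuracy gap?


Gap = train_accuracy - test_accuracy
= 93 - 77
= 16%
This gap suggests the model is overfitting.

16


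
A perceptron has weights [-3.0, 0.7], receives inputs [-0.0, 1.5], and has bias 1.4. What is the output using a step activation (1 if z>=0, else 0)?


z = w . x + b
= -3.0*-0.0 + 0.7*1.5 + 1.4
= 0.0 + 1.05 + 1.4
= 1.05 + 1.4
= 2.45
Since z = 2.45 >= 0, output = 1

1


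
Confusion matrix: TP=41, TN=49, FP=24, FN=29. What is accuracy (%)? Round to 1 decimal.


Accuracy = (TP + TN) / (TP + TN + FP + FN) * 100
= (41 + 49) / (41 + 49 + 24 + 29)
= 90 / 143
= 0.6294
= 62.9%

62.9


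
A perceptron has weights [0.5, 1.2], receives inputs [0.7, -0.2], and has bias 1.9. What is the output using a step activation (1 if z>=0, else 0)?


z = w . x + b
= 0.5*0.7 + 1.2*-0.2 + 1.9
= 0.35 + -0.24 + 1.9
= 0.11 + 1.9
= 2.01
Since z = 2.01 >= 0, output = 1

1


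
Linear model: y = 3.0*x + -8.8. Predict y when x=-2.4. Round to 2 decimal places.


y = 3.0 * -2.4 + (-8.8)
= -7.2 + (-8.8)
= -16.00

-16.00


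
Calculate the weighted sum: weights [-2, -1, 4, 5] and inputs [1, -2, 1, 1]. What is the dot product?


Element-wise products:
-2 * 1 = -2
-1 * -2 = 2
4 * 1 = 4
5 * 1 = 5
Sum = -2 + 2 + 4 + 5
= 9

9


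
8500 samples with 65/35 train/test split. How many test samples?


Train samples = 8500 * 65% = 5525
Test samples = 8500 - 5525
= 2975

2975


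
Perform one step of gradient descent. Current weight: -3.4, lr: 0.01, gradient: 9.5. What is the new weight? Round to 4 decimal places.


w_new = w_old - lr * gradient
= -3.4 - 0.01 * 9.5
= -3.4 - (0.095)
= -3.4950

-3.4950


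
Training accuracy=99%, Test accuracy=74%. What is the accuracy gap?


Gap = train_accuracy - test_accuracy
= 99 - 74
= 25%
This large gap strongly indicates overfitting.

25


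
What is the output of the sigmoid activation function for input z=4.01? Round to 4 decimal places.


sigmoid(z) = 1 / (1 + exp(-z))
exp(-(4.01)) = exp(-4.01) = 0.0181
1 + 0.0181 = 1.0181
1 / 1.0181 = 0.9822

0.9822


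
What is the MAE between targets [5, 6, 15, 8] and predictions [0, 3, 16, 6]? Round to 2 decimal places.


Absolute errors: [5, 3, 1, 2]
Sum of absolute errors = 11
MAE = 11 / 4 = 2.75

2.75


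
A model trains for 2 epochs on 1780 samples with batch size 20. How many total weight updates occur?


Iterations per epoch = 1780 / 20 = 89
Total updates = iterations_per_epoch * epochs
= 89 * 2
= 178

178


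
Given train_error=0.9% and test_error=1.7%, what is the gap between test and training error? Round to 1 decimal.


Generalization gap = test_error - train_error
= 1.7 - 0.9
= 0.8%
A small gap suggests good generalization.

0.8


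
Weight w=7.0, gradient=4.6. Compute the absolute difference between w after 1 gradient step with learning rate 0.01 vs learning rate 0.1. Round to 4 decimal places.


With lr=0.01: w_new = 7.0 - 0.01 * 4.6 = 6.954
With lr=0.1: w_new = 7.0 - 0.1 * 4.6 = 6.54
Absolute difference = |6.954 - 6.54|
= 0.4140

0.4140


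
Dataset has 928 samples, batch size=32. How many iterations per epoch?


Iterations per epoch = dataset_size / batch_size
= 928 / 32
= 29

29


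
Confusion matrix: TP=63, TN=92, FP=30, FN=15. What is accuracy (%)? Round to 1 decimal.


Accuracy = (TP + TN) / (TP + TN + FP + FN) * 100
= (63 + 92) / (63 + 92 + 30 + 15)
= 155 / 200
= 0.775
= 77.5%

77.5


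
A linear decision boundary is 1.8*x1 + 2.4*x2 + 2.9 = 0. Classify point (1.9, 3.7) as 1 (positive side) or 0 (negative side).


Compute 1.8 * 1.9 + 2.4 * 3.7 + 2.9
= 3.42 + 8.88 + 2.9
= 15.2
Since 15.2 >= 0, the point is on the positive side.

1


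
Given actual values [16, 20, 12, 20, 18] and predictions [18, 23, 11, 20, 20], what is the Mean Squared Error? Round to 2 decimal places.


Differences: [-2, -3, 1, 0, -2]
Squared errors: [4, 9, 1, 0, 4]
Sum of squared errors = 18
MSE = 18 / 5 = 3.60

3.60


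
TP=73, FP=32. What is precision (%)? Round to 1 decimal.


Precision = TP / (TP + FP) * 100
= 73 / (73 + 32)
= 73 / 105
= 0.6952
= 69.5%

69.5


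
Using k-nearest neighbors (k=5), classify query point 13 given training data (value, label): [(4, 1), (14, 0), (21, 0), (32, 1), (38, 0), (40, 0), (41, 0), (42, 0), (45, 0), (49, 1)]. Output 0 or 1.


Distances from query 13:
Point 14 (class 0): distance = 1
Point 21 (class 0): distance = 8
Point 4 (class 1): distance = 9
Point 32 (class 1): distance = 19
Point 38 (class 0): distance = 25
K=5 nearest neighbors: classes = [0, 0, 1, 1, 0]
Votes for class 1: 2 / 5
Majority vote => class 0

0


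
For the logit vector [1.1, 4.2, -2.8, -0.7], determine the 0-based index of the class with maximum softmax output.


Softmax is a monotonic transformation, so it preserves the argmax.
We need to find the index of the maximum logit.
Index 0: 1.1
Index 1: 4.2
Index 2: -2.8
Index 3: -0.7
Maximum logit = 4.2 at index 1

1


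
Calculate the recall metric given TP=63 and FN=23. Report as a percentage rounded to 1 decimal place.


Recall = TP / (TP + FN) * 100
= 63 / (63 + 23)
= 63 / 86
= 0.7326
= 73.3%

73.3


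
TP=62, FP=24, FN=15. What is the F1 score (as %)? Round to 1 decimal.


Precision = TP / (TP + FP) = 62 / 86 = 0.7209
Recall = TP / (TP + FN) = 62 / 77 = 0.8052
F1 = 2 * P * R / (P + R)
= 2 * 0.7209 * 0.8052 / (0.7209 + 0.8052)
= 1.161 / 1.5261
= 0.7607
As percentage: 76.1%

76.1


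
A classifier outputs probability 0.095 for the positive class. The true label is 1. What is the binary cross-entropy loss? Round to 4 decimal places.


For y=1: Loss = -log(p)
= -log(0.095)
= -(-2.3539)
= 2.3539

2.3539


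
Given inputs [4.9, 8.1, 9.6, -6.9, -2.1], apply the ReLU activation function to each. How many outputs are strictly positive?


ReLU(x) = max(0, x) for each element:
ReLU(4.9) = 4.9
ReLU(8.1) = 8.1
ReLU(9.6) = 9.6
ReLU(-6.9) = 0
ReLU(-2.1) = 0
Active neurons (>0): 3

3


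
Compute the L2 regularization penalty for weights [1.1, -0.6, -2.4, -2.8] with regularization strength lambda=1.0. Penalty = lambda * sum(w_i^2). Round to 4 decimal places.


Squaring each weight:
1.1^2 = 1.21
(-0.6)^2 = 0.36
(-2.4)^2 = 5.76
(-2.8)^2 = 7.84
Sum of squares = 15.17
Penalty = 1.0 * 15.17 = 15.1700

15.1700


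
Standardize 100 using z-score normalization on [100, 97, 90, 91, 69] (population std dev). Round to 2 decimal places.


Mean = (100 + 97 + 90 + 91 + 69) / 5 = 89.4
Variance = sum((x_i - mean)^2) / n = 117.84
Std = sqrt(117.84) = 10.8554
Z = (x - mean) / std
= (100 - 89.4) / 10.8554
= 10.6 / 10.8554
= 0.98

0.98


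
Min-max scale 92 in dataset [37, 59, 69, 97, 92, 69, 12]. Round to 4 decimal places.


Min = 12, Max = 97
Range = 97 - 12 = 85
Scaled = (x - min) / (max - min)
= (92 - 12) / 85
= 80 / 85
= 0.9412

0.9412
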